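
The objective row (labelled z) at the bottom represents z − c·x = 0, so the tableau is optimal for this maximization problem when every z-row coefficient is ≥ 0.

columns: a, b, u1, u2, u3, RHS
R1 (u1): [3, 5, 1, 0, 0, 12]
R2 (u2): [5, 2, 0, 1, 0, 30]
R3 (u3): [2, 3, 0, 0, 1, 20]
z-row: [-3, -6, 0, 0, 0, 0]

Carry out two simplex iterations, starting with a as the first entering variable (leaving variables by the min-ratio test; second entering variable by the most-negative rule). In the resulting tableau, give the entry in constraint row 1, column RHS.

12/5

Ratio test on column a — row 1: 12/3 = 4; row 2: 30/5 = 6; row 3: 20/2 = 10. Minimum is 4 at row 1 (u1 leaves); pivot element 3.
Divide row 1 by 3; eliminate column a from the other rows.
Second iteration: most negative z-row entry is -1 in column b, so b enters.
Ratio test on column b — row 1: 4/(5/3) = 12/5; row 2: entry -19/3 ≤ 0; row 3: entry -1/3 ≤ 0. Minimum is 12/5 at row 1 (a leaves); pivot element 5/3.
Divide row 1 by 5/3; eliminate column b from the other rows.
After both pivots, the entry at constraint row 1, column RHS is 12/5.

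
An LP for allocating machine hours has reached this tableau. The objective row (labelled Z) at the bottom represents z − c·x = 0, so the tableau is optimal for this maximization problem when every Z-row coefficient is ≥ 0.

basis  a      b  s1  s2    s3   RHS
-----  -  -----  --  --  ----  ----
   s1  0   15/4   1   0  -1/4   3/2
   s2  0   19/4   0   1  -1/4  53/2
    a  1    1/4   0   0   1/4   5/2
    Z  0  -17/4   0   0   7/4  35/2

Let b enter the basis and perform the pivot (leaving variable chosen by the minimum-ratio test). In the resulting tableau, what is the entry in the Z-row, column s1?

Ratio test on column b — row 1: (3/2)/(15/4) = 2/5; row 2: (53/2)/(19/4) = 106/19; row 3: (5/2)/(1/4) = 10. Minimum is 2/5 at row 1 (s1 leaves); pivot element 15/4.
Divide row 1 by 15/4; eliminate column b from the other rows.
Z-row update in column s1: 0 − (-17/4)·(4/15) = 17/15.

17/15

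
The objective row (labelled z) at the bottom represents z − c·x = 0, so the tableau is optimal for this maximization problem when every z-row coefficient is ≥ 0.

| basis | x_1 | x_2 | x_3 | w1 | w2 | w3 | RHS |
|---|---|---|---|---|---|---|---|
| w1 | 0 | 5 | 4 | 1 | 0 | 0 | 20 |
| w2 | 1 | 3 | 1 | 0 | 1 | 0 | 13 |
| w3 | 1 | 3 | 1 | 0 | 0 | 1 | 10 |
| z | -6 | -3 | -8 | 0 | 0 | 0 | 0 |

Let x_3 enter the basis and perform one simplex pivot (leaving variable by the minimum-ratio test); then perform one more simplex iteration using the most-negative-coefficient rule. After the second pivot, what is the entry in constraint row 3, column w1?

Ratio test on column x_3 — row 1: 20/4 = 5; row 2: 13/1 = 13; row 3: 10/1 = 10. Minimum is 5 at row 1 (w1 leaves); pivot element 4.
Divide row 1 by 4; eliminate column x_3 from the other rows.
Second iteration: most negative z-row entry is -6 in column x_1, so x_1 enters.
Ratio test on column x_1 — row 1: entry 0 ≤ 0; row 2: 8/1 = 8; row 3: 5/1 = 5. Minimum is 5 at row 3 (w3 leaves); pivot element 1.
Divide row 3 by 1; eliminate column x_1 from the other rows.
After both pivots, the entry at constraint row 3, column w1 is -1/4.

-1/4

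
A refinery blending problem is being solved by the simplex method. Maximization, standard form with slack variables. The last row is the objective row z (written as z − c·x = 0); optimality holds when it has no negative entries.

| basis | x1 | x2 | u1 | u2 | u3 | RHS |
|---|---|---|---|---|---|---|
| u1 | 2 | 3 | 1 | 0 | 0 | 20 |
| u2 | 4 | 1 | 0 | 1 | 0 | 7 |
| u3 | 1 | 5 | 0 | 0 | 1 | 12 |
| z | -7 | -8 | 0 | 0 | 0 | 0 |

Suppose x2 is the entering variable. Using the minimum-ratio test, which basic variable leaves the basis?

u3

Column x2 entries and ratios — u1: 20/3 = 20/3; u2: 7/1 = 7; u3: 12/5 = 12/5.
Smallest ratio is 12/5 in the row of u3, so u3 leaves.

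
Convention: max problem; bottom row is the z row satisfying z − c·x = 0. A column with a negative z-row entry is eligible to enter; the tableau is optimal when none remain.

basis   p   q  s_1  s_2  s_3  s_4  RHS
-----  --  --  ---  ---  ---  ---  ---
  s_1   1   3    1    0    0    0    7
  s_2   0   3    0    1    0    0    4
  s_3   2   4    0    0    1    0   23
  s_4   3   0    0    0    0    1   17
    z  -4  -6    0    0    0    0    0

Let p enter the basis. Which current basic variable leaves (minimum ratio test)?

Column p entries and ratios — s_1: 7/1 = 7; s_2: 0 ≤ 0, skip; s_3: 23/2 = 23/2; s_4: 17/3 = 17/3.
Smallest ratio is 17/3 in the row of s_4, so s_4 leaves.

s_4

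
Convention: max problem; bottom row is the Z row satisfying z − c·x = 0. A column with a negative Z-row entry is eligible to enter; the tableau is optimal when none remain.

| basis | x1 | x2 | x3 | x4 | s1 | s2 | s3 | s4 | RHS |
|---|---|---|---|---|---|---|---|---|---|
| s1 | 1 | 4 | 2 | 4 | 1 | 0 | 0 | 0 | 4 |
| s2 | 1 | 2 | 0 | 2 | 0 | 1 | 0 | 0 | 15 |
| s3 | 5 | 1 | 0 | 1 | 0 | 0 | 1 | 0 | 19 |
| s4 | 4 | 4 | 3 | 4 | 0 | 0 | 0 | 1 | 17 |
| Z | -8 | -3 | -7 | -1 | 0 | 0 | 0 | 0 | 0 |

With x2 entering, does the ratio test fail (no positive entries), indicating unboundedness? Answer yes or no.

Column x2 has positive entries in row(s) 1, 2, 3, 4, so the ratio test bounds it — not unbounded.

no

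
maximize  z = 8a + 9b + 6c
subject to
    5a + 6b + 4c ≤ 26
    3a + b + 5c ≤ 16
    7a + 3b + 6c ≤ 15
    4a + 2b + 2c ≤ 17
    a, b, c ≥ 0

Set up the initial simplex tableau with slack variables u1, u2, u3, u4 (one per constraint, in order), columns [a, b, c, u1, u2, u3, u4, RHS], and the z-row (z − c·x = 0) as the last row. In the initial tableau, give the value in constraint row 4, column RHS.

17

The RHS of constraint 4 is b_4 = 17.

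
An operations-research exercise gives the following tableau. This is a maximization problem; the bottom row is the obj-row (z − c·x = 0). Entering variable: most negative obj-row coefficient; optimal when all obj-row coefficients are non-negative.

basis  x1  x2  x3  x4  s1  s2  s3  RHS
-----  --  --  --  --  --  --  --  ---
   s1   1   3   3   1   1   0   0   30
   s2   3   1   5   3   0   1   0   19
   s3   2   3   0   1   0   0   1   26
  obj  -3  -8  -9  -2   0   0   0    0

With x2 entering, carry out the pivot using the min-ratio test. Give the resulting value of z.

208/3

Ratio test on column x2 — row 1: 30/3 = 10; row 2: 19/1 = 19; row 3: 26/3 = 26/3. Minimum is 26/3 at row 3 (s3 leaves); pivot element 3.
Pivot on row 3; the obj-row RHS becomes 0 − (-8)·(26/3) = 208/3.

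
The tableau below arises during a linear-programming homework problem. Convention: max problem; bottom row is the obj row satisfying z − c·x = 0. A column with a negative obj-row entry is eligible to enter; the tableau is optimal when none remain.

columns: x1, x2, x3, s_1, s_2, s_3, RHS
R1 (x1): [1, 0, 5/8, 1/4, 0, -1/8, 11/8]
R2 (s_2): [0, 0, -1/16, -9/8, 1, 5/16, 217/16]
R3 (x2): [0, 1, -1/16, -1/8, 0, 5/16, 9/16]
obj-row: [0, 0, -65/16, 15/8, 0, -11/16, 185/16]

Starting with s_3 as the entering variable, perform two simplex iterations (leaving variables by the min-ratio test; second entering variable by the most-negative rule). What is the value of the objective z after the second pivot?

24

Ratio test on column s_3 — row 1: entry -1/8 ≤ 0; row 2: (217/16)/(5/16) = 217/5; row 3: (9/16)/(5/16) = 9/5. Minimum is 9/5 at row 3 (x2 leaves); pivot element 5/16.
Pivot on row 3; the obj-row RHS becomes 185/16 − (-11/16)·(9/5) = 64/5.
Next entering variable (most negative obj-row entry -21/5): x3.
Ratio test on column x3 — row 1: (8/5)/(3/5) = 8/3; row 2: entry 0 ≤ 0; row 3: entry -1/5 ≤ 0. Minimum is 8/3 at row 1 (x1 leaves); pivot element 3/5.
After the second pivot the obj-row RHS is 64/5 − (-21/5)·(8/3) = 24.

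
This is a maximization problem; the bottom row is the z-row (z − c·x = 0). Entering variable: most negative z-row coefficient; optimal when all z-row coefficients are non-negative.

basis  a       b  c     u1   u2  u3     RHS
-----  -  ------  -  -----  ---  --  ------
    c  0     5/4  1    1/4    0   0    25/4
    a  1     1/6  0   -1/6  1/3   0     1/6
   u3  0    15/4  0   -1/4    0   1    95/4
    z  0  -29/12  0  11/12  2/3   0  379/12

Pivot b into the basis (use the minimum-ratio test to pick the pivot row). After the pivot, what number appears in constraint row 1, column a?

Ratio test on column b — row 1: (25/4)/(5/4) = 5; row 2: (1/6)/(1/6) = 1; row 3: (95/4)/(15/4) = 19/3. Minimum is 1 at row 2 (a leaves); pivot element 1/6.
Divide row 2 by 1/6; eliminate column b from the other rows.
Row 1 update in column a: 0 − (5/4)·6 = -15/2.

-15/2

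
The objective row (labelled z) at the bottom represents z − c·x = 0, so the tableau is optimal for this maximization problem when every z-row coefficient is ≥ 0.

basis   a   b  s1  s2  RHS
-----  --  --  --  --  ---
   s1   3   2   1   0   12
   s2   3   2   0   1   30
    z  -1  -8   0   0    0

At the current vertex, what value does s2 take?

s2 is basic (row 2); its value is the RHS of that row, 30.

30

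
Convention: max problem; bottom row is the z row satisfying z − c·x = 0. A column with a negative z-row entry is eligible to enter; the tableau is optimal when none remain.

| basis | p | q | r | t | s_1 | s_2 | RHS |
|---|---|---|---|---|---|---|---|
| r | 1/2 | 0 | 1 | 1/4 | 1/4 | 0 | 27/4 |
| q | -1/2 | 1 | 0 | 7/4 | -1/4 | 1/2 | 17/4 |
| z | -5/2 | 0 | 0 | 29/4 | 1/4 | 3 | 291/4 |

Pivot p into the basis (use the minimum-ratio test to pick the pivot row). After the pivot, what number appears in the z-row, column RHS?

213/2

Ratio test on column p — row 1: (27/4)/(1/2) = 27/2; row 2: entry -1/2 ≤ 0. Minimum is 27/2 at row 1 (r leaves); pivot element 1/2.
Divide row 1 by 1/2; eliminate column p from the other rows.
z-row update in column RHS: 291/4 − (-5/2)·(27/2) = 213/2.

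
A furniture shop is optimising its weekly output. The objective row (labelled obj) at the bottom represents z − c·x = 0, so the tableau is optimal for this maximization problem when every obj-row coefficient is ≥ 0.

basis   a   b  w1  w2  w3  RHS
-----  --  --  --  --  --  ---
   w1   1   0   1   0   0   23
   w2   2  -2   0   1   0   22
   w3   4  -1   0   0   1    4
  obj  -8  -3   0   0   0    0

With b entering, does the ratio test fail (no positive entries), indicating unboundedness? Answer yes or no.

Every constraint-row entry in column b is ≤ 0, so increasing b is unbounded.

yes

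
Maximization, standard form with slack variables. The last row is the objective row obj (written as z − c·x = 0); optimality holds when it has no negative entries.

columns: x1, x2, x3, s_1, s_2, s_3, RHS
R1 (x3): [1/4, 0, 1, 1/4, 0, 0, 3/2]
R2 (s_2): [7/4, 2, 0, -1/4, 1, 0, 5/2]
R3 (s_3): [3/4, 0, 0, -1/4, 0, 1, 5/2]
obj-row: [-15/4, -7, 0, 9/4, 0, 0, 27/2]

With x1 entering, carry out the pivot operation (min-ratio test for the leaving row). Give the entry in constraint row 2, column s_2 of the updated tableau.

Ratio test on column x1 — row 1: (3/2)/(1/4) = 6; row 2: (5/2)/(7/4) = 10/7; row 3: (5/2)/(3/4) = 10/3. Minimum is 10/7 at row 2 (s_2 leaves); pivot element 7/4.
Divide row 2 by 7/4; eliminate column x1 from the other rows.
In the new row 2, the s_2 entry is the old entry divided by the pivot: 1/(7/4) = 4/7.

4/7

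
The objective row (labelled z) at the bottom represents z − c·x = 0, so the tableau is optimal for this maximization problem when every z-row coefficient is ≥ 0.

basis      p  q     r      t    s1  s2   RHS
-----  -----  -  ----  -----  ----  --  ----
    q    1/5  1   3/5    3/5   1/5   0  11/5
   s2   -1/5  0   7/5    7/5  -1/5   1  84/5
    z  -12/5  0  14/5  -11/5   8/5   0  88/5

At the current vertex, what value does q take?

q is basic (row 1); its value is the RHS of that row, 11/5.

11/5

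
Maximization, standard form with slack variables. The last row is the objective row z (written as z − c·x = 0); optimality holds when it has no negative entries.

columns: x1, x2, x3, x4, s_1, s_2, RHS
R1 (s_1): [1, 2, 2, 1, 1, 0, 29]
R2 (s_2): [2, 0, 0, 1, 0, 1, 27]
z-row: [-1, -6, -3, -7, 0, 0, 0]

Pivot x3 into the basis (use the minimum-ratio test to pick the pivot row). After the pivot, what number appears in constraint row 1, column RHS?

29/2

Ratio test on column x3 — row 1: 29/2 = 29/2; row 2: entry 0 ≤ 0. Minimum is 29/2 at row 1 (s_1 leaves); pivot element 2.
Divide row 1 by 2; eliminate column x3 from the other rows.
In the new row 1, the RHS entry is the old entry divided by the pivot: 29/2 = 29/2.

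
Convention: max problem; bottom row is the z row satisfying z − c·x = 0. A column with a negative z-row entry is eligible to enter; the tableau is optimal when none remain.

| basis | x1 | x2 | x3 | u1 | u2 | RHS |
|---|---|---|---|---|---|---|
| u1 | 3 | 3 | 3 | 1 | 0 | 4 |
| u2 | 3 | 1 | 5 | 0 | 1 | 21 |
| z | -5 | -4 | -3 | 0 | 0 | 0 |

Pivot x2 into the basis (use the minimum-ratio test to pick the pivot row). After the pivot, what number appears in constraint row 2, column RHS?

59/3

Ratio test on column x2 — row 1: 4/3 = 4/3; row 2: 21/1 = 21. Minimum is 4/3 at row 1 (u1 leaves); pivot element 3.
Divide row 1 by 3; eliminate column x2 from the other rows.
Row 2 update in column RHS: 21 − 1·(4/3) = 59/3.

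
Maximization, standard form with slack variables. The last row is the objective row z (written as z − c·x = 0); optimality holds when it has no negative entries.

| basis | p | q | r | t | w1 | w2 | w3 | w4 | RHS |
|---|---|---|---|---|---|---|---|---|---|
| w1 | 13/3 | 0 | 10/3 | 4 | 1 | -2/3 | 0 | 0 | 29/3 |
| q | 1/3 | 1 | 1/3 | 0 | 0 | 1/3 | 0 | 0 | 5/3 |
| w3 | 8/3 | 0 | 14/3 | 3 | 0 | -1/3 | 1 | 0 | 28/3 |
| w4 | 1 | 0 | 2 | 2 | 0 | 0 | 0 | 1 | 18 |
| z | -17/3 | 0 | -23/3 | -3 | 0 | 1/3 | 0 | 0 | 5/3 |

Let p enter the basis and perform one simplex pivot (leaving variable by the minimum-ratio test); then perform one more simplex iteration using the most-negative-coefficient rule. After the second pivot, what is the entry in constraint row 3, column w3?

Ratio test on column p — row 1: (29/3)/(13/3) = 29/13; row 2: (5/3)/(1/3) = 5; row 3: (28/3)/(8/3) = 7/2; row 4: 18/1 = 18. Minimum is 29/13 at row 1 (w1 leaves); pivot element 13/3.
Divide row 1 by 13/3; eliminate column p from the other rows.
Second iteration: most negative z-row entry is -43/13 in column r, so r enters.
Ratio test on column r — row 1: (29/13)/(10/13) = 29/10; row 2: (12/13)/(1/13) = 12; row 3: (44/13)/(34/13) = 22/17; row 4: (205/13)/(16/13) = 205/16. Minimum is 22/17 at row 3 (w3 leaves); pivot element 34/13.
Divide row 3 by 34/13; eliminate column r from the other rows.
After both pivots, the entry at constraint row 3, column w3 is 13/34.

13/34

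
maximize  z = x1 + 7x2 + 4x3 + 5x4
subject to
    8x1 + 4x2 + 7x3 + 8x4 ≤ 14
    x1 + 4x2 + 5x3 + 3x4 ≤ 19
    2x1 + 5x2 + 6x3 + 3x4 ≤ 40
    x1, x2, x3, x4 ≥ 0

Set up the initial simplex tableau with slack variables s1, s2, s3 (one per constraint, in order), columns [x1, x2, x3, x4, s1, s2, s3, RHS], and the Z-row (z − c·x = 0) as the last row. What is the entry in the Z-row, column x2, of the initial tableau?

The Z-row carries the negated objective coefficients: the x2 entry is -7.

-7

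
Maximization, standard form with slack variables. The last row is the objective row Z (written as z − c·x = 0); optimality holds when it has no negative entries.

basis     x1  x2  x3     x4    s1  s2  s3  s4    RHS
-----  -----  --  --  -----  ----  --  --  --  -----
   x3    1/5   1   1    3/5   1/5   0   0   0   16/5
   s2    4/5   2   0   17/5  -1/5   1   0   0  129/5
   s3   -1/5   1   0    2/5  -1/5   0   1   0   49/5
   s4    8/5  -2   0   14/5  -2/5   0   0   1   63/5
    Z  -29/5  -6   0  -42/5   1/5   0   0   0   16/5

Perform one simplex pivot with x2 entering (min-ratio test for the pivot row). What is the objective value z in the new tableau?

Ratio test on column x2 — row 1: (16/5)/1 = 16/5; row 2: (129/5)/2 = 129/10; row 3: (49/5)/1 = 49/5; row 4: entry -2 ≤ 0. Minimum is 16/5 at row 1 (x3 leaves); pivot element 1.
Pivot on row 1; the Z-row RHS becomes 16/5 − (-6)·(16/5) = 112/5.

112/5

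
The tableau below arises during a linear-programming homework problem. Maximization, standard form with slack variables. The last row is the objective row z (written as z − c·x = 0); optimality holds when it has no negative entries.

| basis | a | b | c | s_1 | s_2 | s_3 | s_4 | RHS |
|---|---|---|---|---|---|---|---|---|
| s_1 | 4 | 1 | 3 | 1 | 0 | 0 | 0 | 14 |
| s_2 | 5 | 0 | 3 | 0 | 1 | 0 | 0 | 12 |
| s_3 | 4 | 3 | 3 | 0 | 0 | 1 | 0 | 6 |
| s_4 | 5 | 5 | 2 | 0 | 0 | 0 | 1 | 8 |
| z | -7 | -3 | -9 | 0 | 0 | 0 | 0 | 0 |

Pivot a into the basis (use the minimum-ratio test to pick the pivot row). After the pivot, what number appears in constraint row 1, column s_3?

Ratio test on column a — row 1: 14/4 = 7/2; row 2: 12/5 = 12/5; row 3: 6/4 = 3/2; row 4: 8/5 = 8/5. Minimum is 3/2 at row 3 (s_3 leaves); pivot element 4.
Divide row 3 by 4; eliminate column a from the other rows.
Row 1 update in column s_3: 0 − 4·(1/4) = -1.

-1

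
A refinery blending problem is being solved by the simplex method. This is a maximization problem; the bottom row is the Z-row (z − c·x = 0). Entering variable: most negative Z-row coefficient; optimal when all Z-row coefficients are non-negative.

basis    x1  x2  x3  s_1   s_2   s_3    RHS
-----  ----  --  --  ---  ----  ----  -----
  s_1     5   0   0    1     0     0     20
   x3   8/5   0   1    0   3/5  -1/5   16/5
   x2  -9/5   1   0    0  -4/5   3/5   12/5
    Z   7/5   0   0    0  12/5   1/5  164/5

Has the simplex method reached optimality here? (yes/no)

yes

Every Z-row coefficient is ≥ 0, so the tableau is optimal.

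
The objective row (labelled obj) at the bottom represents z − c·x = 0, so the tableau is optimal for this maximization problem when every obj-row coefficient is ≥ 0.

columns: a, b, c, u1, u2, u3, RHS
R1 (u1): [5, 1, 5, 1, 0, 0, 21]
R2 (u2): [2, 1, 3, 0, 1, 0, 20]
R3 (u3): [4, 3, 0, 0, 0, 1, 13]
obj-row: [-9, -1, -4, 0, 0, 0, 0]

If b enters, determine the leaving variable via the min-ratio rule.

Column b entries and ratios — u1: 21/1 = 21; u2: 20/1 = 20; u3: 13/3 = 13/3.
Smallest ratio is 13/3 in the row of u3, so u3 leaves.

u3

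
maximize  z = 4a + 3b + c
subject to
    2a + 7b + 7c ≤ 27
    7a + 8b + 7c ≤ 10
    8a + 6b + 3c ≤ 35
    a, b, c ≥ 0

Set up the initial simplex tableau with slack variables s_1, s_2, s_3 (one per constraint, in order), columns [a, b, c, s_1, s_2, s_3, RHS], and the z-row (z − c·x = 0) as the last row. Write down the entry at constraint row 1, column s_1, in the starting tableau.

1

Slack s_1 belongs to constraint 1; its column is the unit vector e_1, so the entry in row 1 is 1.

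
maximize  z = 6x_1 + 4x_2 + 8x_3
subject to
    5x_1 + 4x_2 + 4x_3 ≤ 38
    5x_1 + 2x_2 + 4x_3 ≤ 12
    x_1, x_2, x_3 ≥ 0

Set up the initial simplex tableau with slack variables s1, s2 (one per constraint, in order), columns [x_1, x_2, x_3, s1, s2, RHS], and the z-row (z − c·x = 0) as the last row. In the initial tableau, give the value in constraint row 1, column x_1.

Constraint 1 has coefficient 5 on x_1.

5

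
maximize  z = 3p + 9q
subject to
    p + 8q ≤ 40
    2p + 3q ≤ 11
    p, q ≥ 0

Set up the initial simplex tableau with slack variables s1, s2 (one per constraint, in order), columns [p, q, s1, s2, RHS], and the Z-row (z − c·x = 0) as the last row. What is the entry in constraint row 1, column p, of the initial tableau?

Constraint 1 has coefficient 1 on p.

1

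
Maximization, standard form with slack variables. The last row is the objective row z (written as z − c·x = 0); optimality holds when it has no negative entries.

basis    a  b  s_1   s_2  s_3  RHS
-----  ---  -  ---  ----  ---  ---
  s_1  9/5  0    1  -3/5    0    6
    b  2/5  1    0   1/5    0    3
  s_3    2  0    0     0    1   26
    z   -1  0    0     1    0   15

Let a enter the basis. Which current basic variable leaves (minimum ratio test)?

s_1

Column a entries and ratios — s_1: 6/(9/5) = 10/3; b: 3/(2/5) = 15/2; s_3: 26/2 = 13.
Smallest ratio is 10/3 in the row of s_1, so s_1 leaves.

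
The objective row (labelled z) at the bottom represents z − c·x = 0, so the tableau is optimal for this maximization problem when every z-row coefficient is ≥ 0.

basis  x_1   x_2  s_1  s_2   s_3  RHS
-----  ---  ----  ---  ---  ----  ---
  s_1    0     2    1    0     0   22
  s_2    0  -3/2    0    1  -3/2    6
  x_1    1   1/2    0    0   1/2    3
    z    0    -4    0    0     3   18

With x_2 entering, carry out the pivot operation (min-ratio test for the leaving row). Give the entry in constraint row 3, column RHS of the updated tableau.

Ratio test on column x_2 — row 1: 22/2 = 11; row 2: entry -3/2 ≤ 0; row 3: 3/(1/2) = 6. Minimum is 6 at row 3 (x_1 leaves); pivot element 1/2.
Divide row 3 by 1/2; eliminate column x_2 from the other rows.
In the new row 3, the RHS entry is the old entry divided by the pivot: 3/(1/2) = 6.

6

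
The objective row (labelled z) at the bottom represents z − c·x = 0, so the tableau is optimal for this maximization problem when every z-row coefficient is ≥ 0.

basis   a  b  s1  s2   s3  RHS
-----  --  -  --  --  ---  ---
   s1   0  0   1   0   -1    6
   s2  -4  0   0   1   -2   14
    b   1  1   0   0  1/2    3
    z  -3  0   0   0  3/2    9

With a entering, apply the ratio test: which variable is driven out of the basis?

Column a entries and ratios — s1: 0 ≤ 0, skip; s2: -4 ≤ 0, skip; b: 3/1 = 3.
Smallest ratio is 3 in the row of b, so b leaves.

b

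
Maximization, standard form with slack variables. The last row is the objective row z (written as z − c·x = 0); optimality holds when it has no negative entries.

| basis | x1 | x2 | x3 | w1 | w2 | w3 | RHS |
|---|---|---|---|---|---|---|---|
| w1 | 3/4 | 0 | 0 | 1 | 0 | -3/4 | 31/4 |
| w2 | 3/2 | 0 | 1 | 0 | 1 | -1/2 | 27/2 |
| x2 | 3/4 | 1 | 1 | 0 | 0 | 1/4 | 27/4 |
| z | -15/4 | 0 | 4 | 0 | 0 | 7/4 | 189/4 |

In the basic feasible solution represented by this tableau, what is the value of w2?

w2 is basic (row 2); its value is the RHS of that row, 27/2.

27/2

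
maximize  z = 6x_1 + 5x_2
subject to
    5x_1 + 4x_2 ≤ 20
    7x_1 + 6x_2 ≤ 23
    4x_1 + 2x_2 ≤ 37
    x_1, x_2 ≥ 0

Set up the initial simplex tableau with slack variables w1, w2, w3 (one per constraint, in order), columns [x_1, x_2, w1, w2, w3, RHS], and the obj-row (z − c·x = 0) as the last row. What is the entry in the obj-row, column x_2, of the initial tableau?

The obj-row carries the negated objective coefficients: the x_2 entry is -5.

-5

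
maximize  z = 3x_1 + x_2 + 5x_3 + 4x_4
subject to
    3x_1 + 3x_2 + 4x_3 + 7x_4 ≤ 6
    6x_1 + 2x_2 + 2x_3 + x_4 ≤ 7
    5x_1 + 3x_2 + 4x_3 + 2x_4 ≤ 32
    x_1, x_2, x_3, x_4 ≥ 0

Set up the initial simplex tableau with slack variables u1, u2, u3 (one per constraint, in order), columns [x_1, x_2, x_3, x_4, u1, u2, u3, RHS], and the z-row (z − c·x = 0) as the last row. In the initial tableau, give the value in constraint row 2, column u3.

0

Slack u3 belongs to constraint 3; its column is the unit vector e_3, so the entry in row 2 is 0.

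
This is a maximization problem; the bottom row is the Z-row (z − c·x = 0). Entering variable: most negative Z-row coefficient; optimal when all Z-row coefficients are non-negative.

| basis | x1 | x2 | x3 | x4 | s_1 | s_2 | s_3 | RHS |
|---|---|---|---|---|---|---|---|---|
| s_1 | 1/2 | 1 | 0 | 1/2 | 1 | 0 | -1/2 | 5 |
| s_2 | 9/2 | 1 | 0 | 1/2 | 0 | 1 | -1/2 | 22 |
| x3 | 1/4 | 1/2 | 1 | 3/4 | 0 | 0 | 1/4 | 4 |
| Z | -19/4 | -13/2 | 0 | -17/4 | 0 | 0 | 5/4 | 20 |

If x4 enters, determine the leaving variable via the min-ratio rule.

Column x4 entries and ratios — s_1: 5/(1/2) = 10; s_2: 22/(1/2) = 44; x3: 4/(3/4) = 16/3.
Smallest ratio is 16/3 in the row of x3, so x3 leaves.

x3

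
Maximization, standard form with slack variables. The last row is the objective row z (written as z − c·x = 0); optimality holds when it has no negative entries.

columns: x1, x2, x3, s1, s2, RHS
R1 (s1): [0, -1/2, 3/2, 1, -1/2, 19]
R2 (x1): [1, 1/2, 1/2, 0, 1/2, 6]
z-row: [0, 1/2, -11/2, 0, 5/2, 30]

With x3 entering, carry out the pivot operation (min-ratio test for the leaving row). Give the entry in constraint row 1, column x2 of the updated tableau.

Ratio test on column x3 — row 1: 19/(3/2) = 38/3; row 2: 6/(1/2) = 12. Minimum is 12 at row 2 (x1 leaves); pivot element 1/2.
Divide row 2 by 1/2; eliminate column x3 from the other rows.
Row 1 update in column x2: -1/2 − (3/2)·1 = -2.

-2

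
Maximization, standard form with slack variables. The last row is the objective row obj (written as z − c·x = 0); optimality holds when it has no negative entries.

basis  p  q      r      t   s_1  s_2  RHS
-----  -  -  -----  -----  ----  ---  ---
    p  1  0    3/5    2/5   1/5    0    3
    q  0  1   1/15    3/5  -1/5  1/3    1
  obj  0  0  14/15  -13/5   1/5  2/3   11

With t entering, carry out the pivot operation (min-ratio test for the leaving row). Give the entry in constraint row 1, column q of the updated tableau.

-2/3

Ratio test on column t — row 1: 3/(2/5) = 15/2; row 2: 1/(3/5) = 5/3. Minimum is 5/3 at row 2 (q leaves); pivot element 3/5.
Divide row 2 by 3/5; eliminate column t from the other rows.
Row 1 update in column q: 0 − (2/5)·(5/3) = -2/3.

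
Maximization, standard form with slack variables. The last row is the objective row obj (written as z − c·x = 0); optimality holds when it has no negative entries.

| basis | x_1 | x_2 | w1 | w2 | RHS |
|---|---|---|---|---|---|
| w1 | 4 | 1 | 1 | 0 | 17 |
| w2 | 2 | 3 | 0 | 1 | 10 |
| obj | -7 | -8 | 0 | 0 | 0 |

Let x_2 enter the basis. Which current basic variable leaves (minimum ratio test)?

Column x_2 entries and ratios — w1: 17/1 = 17; w2: 10/3 = 10/3.
Smallest ratio is 10/3 in the row of w2, so w2 leaves.

w2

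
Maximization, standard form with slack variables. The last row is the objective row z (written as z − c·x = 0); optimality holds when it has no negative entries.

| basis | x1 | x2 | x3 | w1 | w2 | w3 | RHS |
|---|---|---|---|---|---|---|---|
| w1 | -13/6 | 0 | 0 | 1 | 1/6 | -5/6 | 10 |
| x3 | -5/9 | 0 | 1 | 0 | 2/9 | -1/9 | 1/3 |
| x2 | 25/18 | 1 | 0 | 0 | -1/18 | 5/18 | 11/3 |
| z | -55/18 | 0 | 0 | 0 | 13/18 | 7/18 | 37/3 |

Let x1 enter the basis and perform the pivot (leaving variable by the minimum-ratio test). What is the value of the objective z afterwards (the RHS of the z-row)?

102/5

Ratio test on column x1 — row 1: entry -13/6 ≤ 0; row 2: entry -5/9 ≤ 0; row 3: (11/3)/(25/18) = 66/25. Minimum is 66/25 at row 3 (x2 leaves); pivot element 25/18.
Pivot on row 3; the z-row RHS becomes 37/3 − (-55/18)·(66/25) = 102/5.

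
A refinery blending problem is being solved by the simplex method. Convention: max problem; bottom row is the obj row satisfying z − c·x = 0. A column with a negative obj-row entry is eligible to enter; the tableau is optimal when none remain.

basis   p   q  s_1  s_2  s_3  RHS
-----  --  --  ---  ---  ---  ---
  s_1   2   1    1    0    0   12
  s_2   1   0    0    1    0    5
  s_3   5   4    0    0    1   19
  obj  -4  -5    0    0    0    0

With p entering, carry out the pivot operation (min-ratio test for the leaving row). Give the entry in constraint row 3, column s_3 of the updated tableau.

Ratio test on column p — row 1: 12/2 = 6; row 2: 5/1 = 5; row 3: 19/5 = 19/5. Minimum is 19/5 at row 3 (s_3 leaves); pivot element 5.
Divide row 3 by 5; eliminate column p from the other rows.
In the new row 3, the s_3 entry is the old entry divided by the pivot: 1/5 = 1/5.

1/5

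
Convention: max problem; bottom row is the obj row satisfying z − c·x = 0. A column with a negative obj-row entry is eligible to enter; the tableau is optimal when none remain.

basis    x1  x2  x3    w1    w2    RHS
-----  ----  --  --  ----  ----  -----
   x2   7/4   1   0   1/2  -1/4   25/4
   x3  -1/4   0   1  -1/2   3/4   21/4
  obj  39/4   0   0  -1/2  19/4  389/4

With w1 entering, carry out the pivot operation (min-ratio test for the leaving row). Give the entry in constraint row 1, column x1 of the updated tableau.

Ratio test on column w1 — row 1: (25/4)/(1/2) = 25/2; row 2: entry -1/2 ≤ 0. Minimum is 25/2 at row 1 (x2 leaves); pivot element 1/2.
Divide row 1 by 1/2; eliminate column w1 from the other rows.
In the new row 1, the x1 entry is the old entry divided by the pivot: (7/4)/(1/2) = 7/2.

7/2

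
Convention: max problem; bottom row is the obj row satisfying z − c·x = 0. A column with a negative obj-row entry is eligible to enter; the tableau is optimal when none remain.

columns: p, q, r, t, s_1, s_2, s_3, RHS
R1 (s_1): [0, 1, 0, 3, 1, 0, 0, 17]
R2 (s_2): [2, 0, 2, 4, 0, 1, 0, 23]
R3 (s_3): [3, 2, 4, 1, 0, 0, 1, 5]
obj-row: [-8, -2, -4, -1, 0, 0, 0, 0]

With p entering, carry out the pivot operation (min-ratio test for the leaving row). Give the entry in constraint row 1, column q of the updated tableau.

Ratio test on column p — row 1: entry 0 ≤ 0; row 2: 23/2 = 23/2; row 3: 5/3 = 5/3. Minimum is 5/3 at row 3 (s_3 leaves); pivot element 3.
Divide row 3 by 3; eliminate column p from the other rows.
Row 1 update in column q: 1 − 0·(2/3) = 1.

1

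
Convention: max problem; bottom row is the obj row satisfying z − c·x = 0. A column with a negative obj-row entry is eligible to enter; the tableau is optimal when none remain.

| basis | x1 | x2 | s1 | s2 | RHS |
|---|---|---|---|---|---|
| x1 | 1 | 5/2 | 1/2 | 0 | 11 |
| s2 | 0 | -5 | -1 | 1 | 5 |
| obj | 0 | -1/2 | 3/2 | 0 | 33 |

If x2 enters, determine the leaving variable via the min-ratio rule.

Column x2 entries and ratios — x1: 11/(5/2) = 22/5; s2: -5 ≤ 0, skip.
Smallest ratio is 22/5 in the row of x1, so x1 leaves.

x1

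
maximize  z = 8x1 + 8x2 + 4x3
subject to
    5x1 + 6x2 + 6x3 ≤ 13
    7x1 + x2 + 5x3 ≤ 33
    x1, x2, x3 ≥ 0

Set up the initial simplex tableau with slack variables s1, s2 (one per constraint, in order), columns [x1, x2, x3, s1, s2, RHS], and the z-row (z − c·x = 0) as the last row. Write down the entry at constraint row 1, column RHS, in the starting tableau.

13

The RHS of constraint 1 is b_1 = 13.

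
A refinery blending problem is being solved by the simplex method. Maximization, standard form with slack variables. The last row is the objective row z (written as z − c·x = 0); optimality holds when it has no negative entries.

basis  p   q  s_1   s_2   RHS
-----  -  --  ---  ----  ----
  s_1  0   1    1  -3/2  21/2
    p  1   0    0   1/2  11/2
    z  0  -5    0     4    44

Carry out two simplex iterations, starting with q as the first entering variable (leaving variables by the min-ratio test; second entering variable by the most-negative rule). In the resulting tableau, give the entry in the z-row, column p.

Ratio test on column q — row 1: (21/2)/1 = 21/2; row 2: entry 0 ≤ 0. Minimum is 21/2 at row 1 (s_1 leaves); pivot element 1.
Divide row 1 by 1; eliminate column q from the other rows.
Second iteration: most negative z-row entry is -7/2 in column s_2, so s_2 enters.
Ratio test on column s_2 — row 1: entry -3/2 ≤ 0; row 2: (11/2)/(1/2) = 11. Minimum is 11 at row 2 (p leaves); pivot element 1/2.
Divide row 2 by 1/2; eliminate column s_2 from the other rows.
After both pivots, the entry at the z-row, column p is 7.

7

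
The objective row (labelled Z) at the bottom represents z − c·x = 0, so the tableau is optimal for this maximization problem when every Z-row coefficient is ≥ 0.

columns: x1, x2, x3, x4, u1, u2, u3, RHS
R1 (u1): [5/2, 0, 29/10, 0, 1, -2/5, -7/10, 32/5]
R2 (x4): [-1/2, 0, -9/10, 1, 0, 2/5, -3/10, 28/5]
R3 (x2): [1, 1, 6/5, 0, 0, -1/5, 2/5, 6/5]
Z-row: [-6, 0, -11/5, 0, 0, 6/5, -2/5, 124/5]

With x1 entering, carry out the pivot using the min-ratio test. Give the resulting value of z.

32

Ratio test on column x1 — row 1: (32/5)/(5/2) = 64/25; row 2: entry -1/2 ≤ 0; row 3: (6/5)/1 = 6/5. Minimum is 6/5 at row 3 (x2 leaves); pivot element 1.
Pivot on row 3; the Z-row RHS becomes 124/5 − (-6)·(6/5) = 32.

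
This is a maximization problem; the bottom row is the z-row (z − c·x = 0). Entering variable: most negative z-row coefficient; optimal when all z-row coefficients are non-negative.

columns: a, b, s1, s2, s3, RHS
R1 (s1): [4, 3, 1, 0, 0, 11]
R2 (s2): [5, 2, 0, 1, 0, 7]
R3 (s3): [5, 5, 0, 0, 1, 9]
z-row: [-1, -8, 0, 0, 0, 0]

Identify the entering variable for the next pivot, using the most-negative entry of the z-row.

Negative z-row entries: a: -1, b: -8.
The most negative is -8 in column b, so b enters.

b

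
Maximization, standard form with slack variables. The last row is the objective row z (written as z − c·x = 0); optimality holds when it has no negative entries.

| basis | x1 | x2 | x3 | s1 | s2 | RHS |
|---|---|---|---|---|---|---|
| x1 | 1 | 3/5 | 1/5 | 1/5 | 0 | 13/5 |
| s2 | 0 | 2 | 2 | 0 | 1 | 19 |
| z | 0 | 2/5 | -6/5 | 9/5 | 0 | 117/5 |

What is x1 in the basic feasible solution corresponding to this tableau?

x1 is basic (row 1); its value is the RHS of that row, 13/5.

13/5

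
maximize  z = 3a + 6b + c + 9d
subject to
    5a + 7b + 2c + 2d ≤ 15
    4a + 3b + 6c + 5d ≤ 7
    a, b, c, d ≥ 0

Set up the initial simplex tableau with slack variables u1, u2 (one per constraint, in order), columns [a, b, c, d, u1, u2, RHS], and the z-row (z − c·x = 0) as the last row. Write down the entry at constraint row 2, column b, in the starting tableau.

3

Constraint 2 has coefficient 3 on b.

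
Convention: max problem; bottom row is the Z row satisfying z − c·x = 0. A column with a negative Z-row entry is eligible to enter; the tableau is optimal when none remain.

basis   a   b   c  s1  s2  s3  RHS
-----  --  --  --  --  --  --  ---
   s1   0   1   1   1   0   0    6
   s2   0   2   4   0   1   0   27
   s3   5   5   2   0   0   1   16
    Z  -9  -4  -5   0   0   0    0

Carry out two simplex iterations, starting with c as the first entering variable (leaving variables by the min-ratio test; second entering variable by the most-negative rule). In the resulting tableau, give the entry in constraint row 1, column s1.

Ratio test on column c — row 1: 6/1 = 6; row 2: 27/4 = 27/4; row 3: 16/2 = 8. Minimum is 6 at row 1 (s1 leaves); pivot element 1.
Divide row 1 by 1; eliminate column c from the other rows.
Second iteration: most negative Z-row entry is -9 in column a, so a enters.
Ratio test on column a — row 1: entry 0 ≤ 0; row 2: entry 0 ≤ 0; row 3: 4/5 = 4/5. Minimum is 4/5 at row 3 (s3 leaves); pivot element 5.
Divide row 3 by 5; eliminate column a from the other rows.
After both pivots, the entry at constraint row 1, column s1 is 1.

1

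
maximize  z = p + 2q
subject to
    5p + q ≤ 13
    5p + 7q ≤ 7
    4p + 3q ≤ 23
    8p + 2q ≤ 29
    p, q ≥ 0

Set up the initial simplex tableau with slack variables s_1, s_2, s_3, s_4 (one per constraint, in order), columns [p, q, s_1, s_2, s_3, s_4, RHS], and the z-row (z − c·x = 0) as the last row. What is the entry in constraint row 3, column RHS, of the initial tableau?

The RHS of constraint 3 is b_3 = 23.

23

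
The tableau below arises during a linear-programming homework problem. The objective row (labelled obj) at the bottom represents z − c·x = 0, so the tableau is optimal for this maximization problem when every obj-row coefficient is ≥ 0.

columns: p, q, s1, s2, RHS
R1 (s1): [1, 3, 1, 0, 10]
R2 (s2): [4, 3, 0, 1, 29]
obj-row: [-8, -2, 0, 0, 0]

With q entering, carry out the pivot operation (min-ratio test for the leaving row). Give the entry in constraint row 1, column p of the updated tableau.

1/3

Ratio test on column q — row 1: 10/3 = 10/3; row 2: 29/3 = 29/3. Minimum is 10/3 at row 1 (s1 leaves); pivot element 3.
Divide row 1 by 3; eliminate column q from the other rows.
In the new row 1, the p entry is the old entry divided by the pivot: 1/3 = 1/3.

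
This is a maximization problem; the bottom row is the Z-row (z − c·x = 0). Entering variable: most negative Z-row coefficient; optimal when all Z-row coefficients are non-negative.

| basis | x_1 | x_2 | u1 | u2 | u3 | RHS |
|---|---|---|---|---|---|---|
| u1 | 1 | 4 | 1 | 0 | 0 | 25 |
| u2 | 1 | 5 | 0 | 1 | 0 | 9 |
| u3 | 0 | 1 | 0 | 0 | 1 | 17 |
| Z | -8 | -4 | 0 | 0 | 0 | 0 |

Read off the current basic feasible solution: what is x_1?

0

x_1 is not in the basis, so in the current basic feasible solution x_1 = 0.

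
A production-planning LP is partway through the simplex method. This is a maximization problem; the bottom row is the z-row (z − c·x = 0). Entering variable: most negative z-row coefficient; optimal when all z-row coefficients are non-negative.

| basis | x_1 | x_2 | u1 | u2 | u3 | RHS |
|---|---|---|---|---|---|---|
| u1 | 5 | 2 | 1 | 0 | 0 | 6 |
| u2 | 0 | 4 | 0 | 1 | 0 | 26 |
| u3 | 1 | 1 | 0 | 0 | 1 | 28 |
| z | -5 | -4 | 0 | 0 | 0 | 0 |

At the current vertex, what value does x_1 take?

x_1 is not in the basis, so in the current basic feasible solution x_1 = 0.

0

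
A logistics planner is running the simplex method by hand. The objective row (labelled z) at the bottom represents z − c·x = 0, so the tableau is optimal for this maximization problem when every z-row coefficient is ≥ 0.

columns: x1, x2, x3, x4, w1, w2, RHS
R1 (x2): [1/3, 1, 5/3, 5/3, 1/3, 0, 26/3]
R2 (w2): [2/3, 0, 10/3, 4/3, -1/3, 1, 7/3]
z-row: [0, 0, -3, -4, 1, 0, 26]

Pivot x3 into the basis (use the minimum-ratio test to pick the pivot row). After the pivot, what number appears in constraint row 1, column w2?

-1/2

Ratio test on column x3 — row 1: (26/3)/(5/3) = 26/5; row 2: (7/3)/(10/3) = 7/10. Minimum is 7/10 at row 2 (w2 leaves); pivot element 10/3.
Divide row 2 by 10/3; eliminate column x3 from the other rows.
Row 1 update in column w2: 0 − (5/3)·(3/10) = -1/2.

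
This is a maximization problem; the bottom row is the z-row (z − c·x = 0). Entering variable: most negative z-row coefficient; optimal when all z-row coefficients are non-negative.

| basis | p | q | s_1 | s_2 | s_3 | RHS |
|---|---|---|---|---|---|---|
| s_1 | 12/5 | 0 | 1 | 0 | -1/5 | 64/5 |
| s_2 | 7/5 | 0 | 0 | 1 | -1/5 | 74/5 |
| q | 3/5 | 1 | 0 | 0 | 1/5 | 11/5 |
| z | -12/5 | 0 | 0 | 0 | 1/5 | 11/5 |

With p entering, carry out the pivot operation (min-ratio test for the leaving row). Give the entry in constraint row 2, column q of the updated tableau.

-7/3

Ratio test on column p — row 1: (64/5)/(12/5) = 16/3; row 2: (74/5)/(7/5) = 74/7; row 3: (11/5)/(3/5) = 11/3. Minimum is 11/3 at row 3 (q leaves); pivot element 3/5.
Divide row 3 by 3/5; eliminate column p from the other rows.
Row 2 update in column q: 0 − (7/5)·(5/3) = -7/3.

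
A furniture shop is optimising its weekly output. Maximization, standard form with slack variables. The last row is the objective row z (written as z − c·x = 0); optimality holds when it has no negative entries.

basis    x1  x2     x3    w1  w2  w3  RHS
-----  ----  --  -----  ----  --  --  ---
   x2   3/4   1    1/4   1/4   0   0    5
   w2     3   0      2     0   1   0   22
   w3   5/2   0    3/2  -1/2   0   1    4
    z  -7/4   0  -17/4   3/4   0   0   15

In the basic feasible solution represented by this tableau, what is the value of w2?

w2 is basic (row 2); its value is the RHS of that row, 22.

22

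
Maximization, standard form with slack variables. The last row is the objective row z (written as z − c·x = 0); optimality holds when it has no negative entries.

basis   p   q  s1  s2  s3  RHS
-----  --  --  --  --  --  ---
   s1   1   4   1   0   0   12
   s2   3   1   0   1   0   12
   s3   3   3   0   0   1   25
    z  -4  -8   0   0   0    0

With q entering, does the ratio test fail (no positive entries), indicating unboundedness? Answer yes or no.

Column q has positive entries in row(s) 1, 2, 3, so the ratio test bounds it — not unbounded.

no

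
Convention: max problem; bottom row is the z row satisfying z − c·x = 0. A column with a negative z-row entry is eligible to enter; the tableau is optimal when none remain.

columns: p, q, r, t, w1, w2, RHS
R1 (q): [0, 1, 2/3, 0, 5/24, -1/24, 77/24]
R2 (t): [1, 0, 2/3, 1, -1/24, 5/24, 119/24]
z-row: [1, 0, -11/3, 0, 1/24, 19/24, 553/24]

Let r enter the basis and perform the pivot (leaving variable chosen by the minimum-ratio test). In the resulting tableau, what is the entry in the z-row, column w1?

19/16

Ratio test on column r — row 1: (77/24)/(2/3) = 77/16; row 2: (119/24)/(2/3) = 119/16. Minimum is 77/16 at row 1 (q leaves); pivot element 2/3.
Divide row 1 by 2/3; eliminate column r from the other rows.
z-row update in column w1: 1/24 − (-11/3)·(5/16) = 19/16.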